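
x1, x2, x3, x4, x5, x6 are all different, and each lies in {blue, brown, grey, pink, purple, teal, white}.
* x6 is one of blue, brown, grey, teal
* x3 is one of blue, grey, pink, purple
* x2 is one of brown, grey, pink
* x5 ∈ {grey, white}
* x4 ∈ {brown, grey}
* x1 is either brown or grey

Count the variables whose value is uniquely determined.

2

x1 and x4 between them cover only {brown, grey} — a naked pair. Remove those values from x2, x3, x5, x6.
x2's domain is down to {pink}, so x2 = pink. Strike pink from x3.
x5's domain is down to {white}, so x5 = white.
Determined: x2=pink, x5=white. The other variables each still have more than one consistent value. That makes 2.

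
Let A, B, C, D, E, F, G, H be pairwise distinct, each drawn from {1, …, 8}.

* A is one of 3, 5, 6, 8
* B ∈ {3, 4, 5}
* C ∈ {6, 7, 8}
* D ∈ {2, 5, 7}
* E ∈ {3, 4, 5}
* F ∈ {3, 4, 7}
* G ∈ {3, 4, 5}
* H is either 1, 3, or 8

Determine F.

7

Among the 8 variables, 1 fits only H (and all 8 values in {1, 2, 3, 4, 5, 6, 7, 8} must be used), so H = 1.
Among the 7 still-open variables, 2 fits only D (and all 7 values in {2, 3, 4, 5, 6, 7, 8} must be used), so D = 2.
B, E, G between them cover only {3, 4, 5} — a naked triple. Remove those values from A, F.
So F = 7.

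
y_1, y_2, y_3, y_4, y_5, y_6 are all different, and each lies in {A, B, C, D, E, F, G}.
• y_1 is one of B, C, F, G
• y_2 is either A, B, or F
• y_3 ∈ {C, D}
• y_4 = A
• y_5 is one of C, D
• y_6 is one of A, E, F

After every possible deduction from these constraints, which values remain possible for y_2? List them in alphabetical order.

B, F

y_4 must be A (only option left). Remove A from y_2, y_6.
y_3 and y_5 between them cover only {C, D} — a naked pair. Remove those values from y_1.
No further eliminations apply; y_2 can still be any of B, F.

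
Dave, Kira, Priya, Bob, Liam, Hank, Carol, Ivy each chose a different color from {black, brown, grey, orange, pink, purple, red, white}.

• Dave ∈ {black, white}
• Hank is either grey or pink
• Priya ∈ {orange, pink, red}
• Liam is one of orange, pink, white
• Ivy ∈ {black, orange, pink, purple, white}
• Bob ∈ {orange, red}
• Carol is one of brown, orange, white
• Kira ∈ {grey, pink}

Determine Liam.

The 8 variables together cover exactly {black, brown, grey, orange, pink, purple, red, white} — 8 values for 8 variables — and brown appears only in Carol's list, so Carol = brown.
Among the 7 still-open variables, purple fits only Ivy (and all 7 values in {black, grey, orange, pink, purple, red, white} must be used), so Ivy = purple.
The 6 still-open variables together cover exactly {black, grey, orange, pink, red, white} — 6 values for 6 variables — and black appears only in Dave's list, so Dave = black.
The 5 still-open variables together cover exactly {grey, orange, pink, red, white} — 5 values for 5 variables — and white appears only in Liam's list, so Liam = white.

white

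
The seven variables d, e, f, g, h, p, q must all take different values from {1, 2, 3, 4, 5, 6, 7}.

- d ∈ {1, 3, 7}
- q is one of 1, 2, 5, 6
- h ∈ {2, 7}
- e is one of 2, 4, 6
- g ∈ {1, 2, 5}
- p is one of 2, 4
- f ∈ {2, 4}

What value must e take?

6

The 7 variables together cover exactly {1, 2, 3, 4, 5, 6, 7} — 7 values for 7 variables — and 3 appears only in d's list, so d = 3.
The 6 still-open variables draw from only 6 values {1, 2, 4, 5, 6, 7}, so each is used; only h can be 7, hence h = 7.
f and p between them cover only {2, 4} — a naked pair. Remove those values from e, g, q.
So e = 6.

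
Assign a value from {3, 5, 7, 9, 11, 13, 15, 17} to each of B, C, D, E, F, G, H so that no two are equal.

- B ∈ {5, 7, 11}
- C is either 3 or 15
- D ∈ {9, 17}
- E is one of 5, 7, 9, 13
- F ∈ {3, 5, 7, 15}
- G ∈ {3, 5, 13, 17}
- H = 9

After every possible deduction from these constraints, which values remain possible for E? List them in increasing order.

5, 7, 13

H must be 9 (only option left). Strike 9 from D, E.
That leaves D = 17. Remove 17 from G.
No further eliminations apply; E can still be any of 5, 7, 13.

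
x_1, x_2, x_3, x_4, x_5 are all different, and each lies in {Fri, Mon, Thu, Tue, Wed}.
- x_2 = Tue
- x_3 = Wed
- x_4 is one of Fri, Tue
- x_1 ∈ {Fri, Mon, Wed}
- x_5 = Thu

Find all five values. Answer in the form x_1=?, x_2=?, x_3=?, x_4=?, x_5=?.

x_1=Mon, x_2=Tue, x_3=Wed, x_4=Fri, x_5=Thu

x_2 must be Tue (only option left). So x_4 can't be Tue.
x_3's domain is down to {Wed}, so x_3 = Wed. Remove Wed from x_1.
x_4 has just one choice, so x_4 = Fri. Strike Fri from x_1.
x_5 has just one choice, so x_5 = Thu.
x_1 has just one choice, so x_1 = Mon.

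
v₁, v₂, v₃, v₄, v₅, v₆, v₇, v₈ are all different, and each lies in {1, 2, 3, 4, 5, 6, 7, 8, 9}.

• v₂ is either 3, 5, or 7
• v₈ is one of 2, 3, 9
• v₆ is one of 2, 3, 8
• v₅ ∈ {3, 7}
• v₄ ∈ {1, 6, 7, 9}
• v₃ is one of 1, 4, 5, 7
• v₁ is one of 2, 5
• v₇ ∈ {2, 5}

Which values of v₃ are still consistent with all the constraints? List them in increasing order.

1, 4

v₁ and v₇ between them cover only {2, 5} — a naked pair. Remove those values from v₂, v₃, v₆, v₈.
The 2 variables v₂ and v₅ are confined to {3, 7}, which locks those values in; drop them from v₃, v₄, v₆, v₈.
v₆ has just one choice, so v₆ = 8.
That leaves v₈ = 9. Remove 9 from v₄.
No further eliminations apply; v₃ can still be any of 1, 4.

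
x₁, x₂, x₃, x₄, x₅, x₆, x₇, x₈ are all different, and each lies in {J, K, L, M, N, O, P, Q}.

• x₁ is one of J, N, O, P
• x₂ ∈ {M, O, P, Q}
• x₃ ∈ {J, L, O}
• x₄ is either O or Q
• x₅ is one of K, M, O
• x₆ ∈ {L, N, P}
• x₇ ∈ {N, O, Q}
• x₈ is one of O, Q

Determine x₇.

The 8 variables together cover exactly {J, K, L, M, N, O, P, Q} — 8 values for 8 variables — and K appears only in x₅'s list, so x₅ = K.
Among the 7 still-open variables, M fits only x₂ (and all 7 values in {J, L, M, N, O, P, Q} must be used), so x₂ = M.
x₄ and x₈ share exactly the 2 values {O, Q}; by pigeonhole those values go to them, so strike O, Q from x₁, x₃, x₇.
So x₇ = N.

N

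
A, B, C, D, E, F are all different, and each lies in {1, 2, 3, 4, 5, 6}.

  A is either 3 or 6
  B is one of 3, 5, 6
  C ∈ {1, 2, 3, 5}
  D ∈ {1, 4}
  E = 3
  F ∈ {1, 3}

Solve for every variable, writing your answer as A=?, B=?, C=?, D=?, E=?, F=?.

A=6, B=5, C=2, D=4, E=3, F=1

E's domain is down to {3}, so E = 3. Strike 3 from A, B, C, F.
That leaves F = 1. Remove 1 from C, D.
That leaves A = 6. Eliminate 6 elsewhere: B.
B's domain is down to {5}, so B = 5. Eliminate 5 elsewhere: C.
C has just one choice, so C = 2.
D has just one choice, so D = 4.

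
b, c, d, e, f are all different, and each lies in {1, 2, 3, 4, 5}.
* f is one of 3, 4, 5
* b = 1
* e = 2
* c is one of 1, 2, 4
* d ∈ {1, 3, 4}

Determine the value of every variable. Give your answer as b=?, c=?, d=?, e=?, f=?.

b=1, c=4, d=3, e=2, f=5

b must be 1 (only option left). Strike 1 from c, d.
e has just one choice, so e = 2. Strike 2 from c.
c must be 4 (only option left). Remove 4 from d, f.
That leaves d = 3. Strike 3 from f.
f has just one choice, so f = 5.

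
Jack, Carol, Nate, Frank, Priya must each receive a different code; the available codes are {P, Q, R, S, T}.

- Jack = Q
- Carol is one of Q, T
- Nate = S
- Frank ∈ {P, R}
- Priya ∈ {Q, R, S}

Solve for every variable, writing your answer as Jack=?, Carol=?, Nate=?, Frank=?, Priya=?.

Jack's domain is down to {Q}, so Jack = Q. Remove Q from Carol, Priya.
Carol must be T (only option left).
That leaves Nate = S. So Priya can't be S.
Priya must be R (only option left). Strike R from Frank.
Frank's domain is down to {P}, so Frank = P.

Jack=Q, Carol=T, Nate=S, Frank=P, Priya=R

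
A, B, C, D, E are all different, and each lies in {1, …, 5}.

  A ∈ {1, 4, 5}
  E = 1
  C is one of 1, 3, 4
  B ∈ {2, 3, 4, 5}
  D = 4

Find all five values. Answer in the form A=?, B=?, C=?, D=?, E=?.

D has just one choice, so D = 4. Strike 4 from A, B, C.
E has just one choice, so E = 1. Eliminate 1 elsewhere: A, C.
A's domain is down to {5}, so A = 5. Strike 5 from B.
C has just one choice, so C = 3. Strike 3 from B.
B has just one choice, so B = 2.

A=5, B=2, C=3, D=4, E=1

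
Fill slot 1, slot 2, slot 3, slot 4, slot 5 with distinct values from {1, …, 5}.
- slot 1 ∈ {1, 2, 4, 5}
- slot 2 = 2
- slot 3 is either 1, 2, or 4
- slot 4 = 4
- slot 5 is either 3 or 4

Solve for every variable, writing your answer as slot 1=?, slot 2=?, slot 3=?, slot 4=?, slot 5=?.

slot 2 has just one choice, so slot 2 = 2. Remove 2 from slot 1, slot 3.
That leaves slot 4 = 4. Remove 4 from slot 1, slot 3, slot 5.
slot 5's domain is down to {3}, so slot 5 = 3.
slot 3 has just one choice, so slot 3 = 1. Strike 1 from slot 1.
slot 1 has just one choice, so slot 1 = 5.

slot 1=5, slot 2=2, slot 3=1, slot 4=4, slot 5=3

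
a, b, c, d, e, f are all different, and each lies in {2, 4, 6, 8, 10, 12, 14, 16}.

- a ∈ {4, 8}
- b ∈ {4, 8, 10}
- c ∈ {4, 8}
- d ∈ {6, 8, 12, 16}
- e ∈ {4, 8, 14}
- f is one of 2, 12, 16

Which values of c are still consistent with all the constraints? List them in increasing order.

a and c between them cover only {4, 8} — a naked pair. Remove those values from b, d, e.
b has just one choice, so b = 10.
e must be 14 (only option left).
No further eliminations apply; c can still be any of 4, 8.

4, 8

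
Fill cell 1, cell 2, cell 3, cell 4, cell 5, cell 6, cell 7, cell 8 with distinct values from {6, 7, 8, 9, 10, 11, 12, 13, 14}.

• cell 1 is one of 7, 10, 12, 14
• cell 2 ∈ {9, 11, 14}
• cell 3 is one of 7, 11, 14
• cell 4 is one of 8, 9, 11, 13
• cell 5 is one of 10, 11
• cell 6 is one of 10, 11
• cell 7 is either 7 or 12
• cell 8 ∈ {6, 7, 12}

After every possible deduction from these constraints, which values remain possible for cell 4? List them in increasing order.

8, 13

cell 5 and cell 6 between them cover only {10, 11} — a naked pair. Remove those values from cell 1, cell 2, cell 3, cell 4.
cell 1, cell 3, cell 7 between them cover only {7, 12, 14} — a naked triple. Remove those values from cell 2, cell 8.
cell 2 has just one choice, so cell 2 = 9. Strike 9 from cell 4.
That leaves cell 8 = 6.
No further eliminations apply; cell 4 can still be any of 8, 13.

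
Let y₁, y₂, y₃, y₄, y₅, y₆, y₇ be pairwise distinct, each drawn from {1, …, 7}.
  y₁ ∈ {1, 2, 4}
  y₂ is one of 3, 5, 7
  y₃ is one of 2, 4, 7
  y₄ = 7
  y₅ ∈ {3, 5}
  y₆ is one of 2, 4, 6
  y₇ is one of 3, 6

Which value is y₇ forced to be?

y₄ must be 7 (only option left). Remove 7 from y₂, y₃.
The 6 still-open variables together cover exactly {1, 2, 3, 4, 5, 6} — 6 values for 6 variables — and 1 appears only in y₁'s list, so y₁ = 1.
The 2 variables y₂ and y₅ are confined to {3, 5}, which locks those values in; drop them from y₇.
So y₇ = 6.

6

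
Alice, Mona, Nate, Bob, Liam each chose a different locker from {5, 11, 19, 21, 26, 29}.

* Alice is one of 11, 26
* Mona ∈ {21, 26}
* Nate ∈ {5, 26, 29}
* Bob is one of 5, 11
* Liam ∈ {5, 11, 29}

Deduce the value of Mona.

Among the 5 variables, 21 fits only Mona (and all 5 values in {5, 11, 21, 26, 29} must be used), so Mona = 21.

21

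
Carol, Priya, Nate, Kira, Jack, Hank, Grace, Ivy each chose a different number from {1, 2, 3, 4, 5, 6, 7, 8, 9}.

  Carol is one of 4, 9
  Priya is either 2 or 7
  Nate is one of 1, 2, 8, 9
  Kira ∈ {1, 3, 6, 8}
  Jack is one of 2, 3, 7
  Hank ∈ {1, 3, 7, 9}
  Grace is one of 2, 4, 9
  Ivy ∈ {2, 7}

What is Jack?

The 8 variables draw from only 8 values {1, 2, 3, 4, 6, 7, 8, 9}, so each is used; only Kira can be 6, hence Kira = 6.
The 7 still-open variables draw from only 7 values {1, 2, 3, 4, 7, 8, 9}, so each is used; only Nate can be 8, hence Nate = 8.
The 6 still-open variables draw from only 6 values {1, 2, 3, 4, 7, 9}, so each is used; only Hank can be 1, hence Hank = 1.
The 5 still-open variables draw from only 5 values {2, 3, 4, 7, 9}, so each is used; only Jack can be 3, hence Jack = 3.

3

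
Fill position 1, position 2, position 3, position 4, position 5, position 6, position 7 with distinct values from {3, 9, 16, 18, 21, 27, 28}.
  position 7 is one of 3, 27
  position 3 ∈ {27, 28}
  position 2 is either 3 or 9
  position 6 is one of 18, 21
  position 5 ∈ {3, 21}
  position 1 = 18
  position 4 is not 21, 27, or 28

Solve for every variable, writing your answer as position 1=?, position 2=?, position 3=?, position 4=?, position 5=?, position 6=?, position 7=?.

position 1=18, position 2=9, position 3=28, position 4=16, position 5=3, position 6=21, position 7=27

position 1's domain is down to {18}, so position 1 = 18. Remove 18 from position 4, position 6.
position 6 must be 21 (only option left). Eliminate 21 elsewhere: position 5.
position 5 has just one choice, so position 5 = 3. Eliminate 3 elsewhere: position 2, position 4, position 7.
position 7's domain is down to {27}, so position 7 = 27. Remove 27 from position 3.
position 2 has just one choice, so position 2 = 9. So position 4 can't be 9.
position 3's domain is down to {28}, so position 3 = 28.
position 4's domain is down to {16}, so position 4 = 16.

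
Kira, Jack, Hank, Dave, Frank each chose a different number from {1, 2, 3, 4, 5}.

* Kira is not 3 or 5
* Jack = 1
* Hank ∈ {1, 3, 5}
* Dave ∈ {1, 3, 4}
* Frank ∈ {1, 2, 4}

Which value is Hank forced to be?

5

Jack has just one choice, so Jack = 1. Remove 1 from Kira, Hank, Dave, Frank.
The 4 still-open variables together cover exactly {2, 3, 4, 5} — 4 values for 4 variables — and 5 appears only in Hank's list, so Hank = 5.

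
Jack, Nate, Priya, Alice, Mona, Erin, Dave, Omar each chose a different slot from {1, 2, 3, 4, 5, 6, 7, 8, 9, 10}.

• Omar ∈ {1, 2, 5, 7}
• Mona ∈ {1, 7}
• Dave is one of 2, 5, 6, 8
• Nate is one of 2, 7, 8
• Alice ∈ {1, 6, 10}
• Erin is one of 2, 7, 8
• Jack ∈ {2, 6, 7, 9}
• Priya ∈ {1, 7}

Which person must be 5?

The 8 variables together cover exactly {1, 2, 5, 6, 7, 8, 9, 10} — 8 values for 8 variables — and 9 appears only in Jack's list, so Jack = 9.
The 7 still-open variables together cover exactly {1, 2, 5, 6, 7, 8, 10} — 7 values for 7 variables — and 10 appears only in Alice's list, so Alice = 10.
The 6 still-open variables together cover exactly {1, 2, 5, 6, 7, 8} — 6 values for 6 variables — and 6 appears only in Dave's list, so Dave = 6.
The 5 still-open variables draw from only 5 values {1, 2, 5, 7, 8}, so each is used; only Omar can be 5, hence Omar = 5.

Omar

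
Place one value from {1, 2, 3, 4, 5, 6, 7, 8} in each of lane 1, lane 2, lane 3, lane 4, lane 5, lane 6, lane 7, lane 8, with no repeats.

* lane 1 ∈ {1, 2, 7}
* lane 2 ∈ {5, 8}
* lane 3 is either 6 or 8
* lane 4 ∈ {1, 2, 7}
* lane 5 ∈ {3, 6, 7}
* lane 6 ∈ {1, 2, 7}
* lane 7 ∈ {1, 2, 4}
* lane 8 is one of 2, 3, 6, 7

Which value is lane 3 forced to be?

8

The 8 variables together cover exactly {1, 2, 3, 4, 5, 6, 7, 8} — 8 values for 8 variables — and 4 appears only in lane 7's list, so lane 7 = 4.
Among the 7 still-open variables, 5 fits only lane 2 (and all 7 values in {1, 2, 3, 5, 6, 7, 8} must be used), so lane 2 = 5.
Among the 6 still-open variables, 8 fits only lane 3 (and all 6 values in {1, 2, 3, 6, 7, 8} must be used), so lane 3 = 8.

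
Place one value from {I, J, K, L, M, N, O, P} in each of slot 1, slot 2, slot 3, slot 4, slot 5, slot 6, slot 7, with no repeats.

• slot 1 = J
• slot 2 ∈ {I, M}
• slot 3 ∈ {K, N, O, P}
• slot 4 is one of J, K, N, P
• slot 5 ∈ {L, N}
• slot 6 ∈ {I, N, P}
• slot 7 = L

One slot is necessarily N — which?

slot 1 has just one choice, so slot 1 = J. Remove J from slot 4.
slot 7 has just one choice, so slot 7 = L. Strike L from slot 5.
So N goes to slot 5.

slot 5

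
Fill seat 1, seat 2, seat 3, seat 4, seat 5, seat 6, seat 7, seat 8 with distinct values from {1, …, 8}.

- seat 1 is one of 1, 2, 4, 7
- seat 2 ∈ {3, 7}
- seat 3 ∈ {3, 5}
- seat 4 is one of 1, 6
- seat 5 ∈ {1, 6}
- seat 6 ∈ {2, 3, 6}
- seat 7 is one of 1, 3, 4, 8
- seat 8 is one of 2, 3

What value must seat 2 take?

The 8 variables together cover exactly {1, 2, 3, 4, 5, 6, 7, 8} — 8 values for 8 variables — and 5 appears only in seat 3's list, so seat 3 = 5.
The 7 still-open variables together cover exactly {1, 2, 3, 4, 6, 7, 8} — 7 values for 7 variables — and 8 appears only in seat 7's list, so seat 7 = 8.
The 6 still-open variables draw from only 6 values {1, 2, 3, 4, 6, 7}, so each is used; only seat 1 can be 4, hence seat 1 = 4.
The 5 still-open variables together cover exactly {1, 2, 3, 6, 7} — 5 values for 5 variables — and 7 appears only in seat 2's list, so seat 2 = 7.

7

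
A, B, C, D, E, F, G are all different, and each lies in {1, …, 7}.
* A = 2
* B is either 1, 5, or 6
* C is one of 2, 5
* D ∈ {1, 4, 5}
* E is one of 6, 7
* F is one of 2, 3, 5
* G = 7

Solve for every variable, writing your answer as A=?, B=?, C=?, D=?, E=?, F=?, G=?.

A has just one choice, so A = 2. So C, F can't be 2.
C's domain is down to {5}, so C = 5. Eliminate 5 elsewhere: B, D, F.
F's domain is down to {3}, so F = 3.
That leaves G = 7. Strike 7 from E.
E's domain is down to {6}, so E = 6. Remove 6 from B.
That leaves B = 1. Remove 1 from D.
D's domain is down to {4}, so D = 4.

A=2, B=1, C=5, D=4, E=6, F=3, G=7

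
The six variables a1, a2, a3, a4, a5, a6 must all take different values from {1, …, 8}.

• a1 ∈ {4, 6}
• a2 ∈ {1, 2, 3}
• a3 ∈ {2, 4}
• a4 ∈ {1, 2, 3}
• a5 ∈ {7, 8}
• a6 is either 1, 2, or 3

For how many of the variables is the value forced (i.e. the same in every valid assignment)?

2

The 3 variables a2, a4, a6 are confined to {1, 2, 3}, which locks those values in; drop them from a3.
That leaves a3 = 4. Eliminate 4 elsewhere: a1.
a1's domain is down to {6}, so a1 = 6.
Determined: a1=6, a3=4. The other variables each still have more than one consistent value. That makes 2.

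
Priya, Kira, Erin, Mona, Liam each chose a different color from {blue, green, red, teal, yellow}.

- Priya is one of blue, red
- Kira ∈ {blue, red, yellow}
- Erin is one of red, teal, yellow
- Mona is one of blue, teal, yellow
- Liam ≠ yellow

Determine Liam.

Among the 5 variables, green fits only Liam (and all 5 values in {blue, green, red, teal, yellow} must be used), so Liam = green.

green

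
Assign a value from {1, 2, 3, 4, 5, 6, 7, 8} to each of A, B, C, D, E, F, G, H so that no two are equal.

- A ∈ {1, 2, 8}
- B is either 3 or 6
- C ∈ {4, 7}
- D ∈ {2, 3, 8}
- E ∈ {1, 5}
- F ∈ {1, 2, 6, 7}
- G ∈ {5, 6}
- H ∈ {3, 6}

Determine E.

1

The 8 variables together cover exactly {1, 2, 3, 4, 5, 6, 7, 8} — 8 values for 8 variables — and 4 appears only in C's list, so C = 4.
Among the 7 still-open variables, 7 fits only F (and all 7 values in {1, 2, 3, 5, 6, 7, 8} must be used), so F = 7.
B and H between them cover only {3, 6} — a naked pair. Remove those values from D, G.
G's domain is down to {5}, so G = 5. So E can't be 5.
So E = 1.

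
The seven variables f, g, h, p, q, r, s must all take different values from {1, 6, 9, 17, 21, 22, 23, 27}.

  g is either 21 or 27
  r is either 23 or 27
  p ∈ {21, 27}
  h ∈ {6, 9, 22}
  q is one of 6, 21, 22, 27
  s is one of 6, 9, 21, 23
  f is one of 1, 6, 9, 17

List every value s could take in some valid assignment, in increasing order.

6, 9

g and p between them cover only {21, 27} — a naked pair. Remove those values from q, r, s.
r has just one choice, so r = 23. Eliminate 23 elsewhere: s.
The 3 variables h, q, s are confined to {6, 9, 22}, which locks those values in; drop them from f.
No further eliminations apply; s can still be any of 6, 9.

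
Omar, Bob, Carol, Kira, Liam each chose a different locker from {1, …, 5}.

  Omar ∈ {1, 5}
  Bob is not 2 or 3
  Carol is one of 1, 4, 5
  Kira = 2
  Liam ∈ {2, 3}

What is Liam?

Kira's domain is down to {2}, so Kira = 2. So Liam can't be 2.
So Liam = 3.

3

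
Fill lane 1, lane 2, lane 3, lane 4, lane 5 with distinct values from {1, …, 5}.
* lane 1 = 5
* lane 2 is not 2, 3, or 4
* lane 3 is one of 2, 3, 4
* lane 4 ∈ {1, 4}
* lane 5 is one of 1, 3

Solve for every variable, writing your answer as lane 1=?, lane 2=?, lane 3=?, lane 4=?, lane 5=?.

lane 1's domain is down to {5}, so lane 1 = 5. Remove 5 from lane 2.
lane 2 must be 1 (only option left). Remove 1 from lane 4, lane 5.
lane 4's domain is down to {4}, so lane 4 = 4. So lane 3 can't be 4.
lane 5's domain is down to {3}, so lane 5 = 3. Remove 3 from lane 3.
lane 3 must be 2 (only option left).

lane 1=5, lane 2=1, lane 3=2, lane 4=4, lane 5=3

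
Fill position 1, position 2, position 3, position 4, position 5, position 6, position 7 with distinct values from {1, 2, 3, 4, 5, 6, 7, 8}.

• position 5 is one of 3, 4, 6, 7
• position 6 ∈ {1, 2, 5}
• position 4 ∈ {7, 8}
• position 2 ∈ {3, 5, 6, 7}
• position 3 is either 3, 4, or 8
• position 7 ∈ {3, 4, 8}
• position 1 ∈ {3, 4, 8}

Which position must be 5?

position 2

The 3 variables position 1, position 3, position 7 are confined to {3, 4, 8}, which locks those values in; drop them from position 2, position 4, position 5.
position 4's domain is down to {7}, so position 4 = 7. Strike 7 from position 2, position 5.
position 5 must be 6 (only option left). Eliminate 6 elsewhere: position 2.
So 5 goes to position 2.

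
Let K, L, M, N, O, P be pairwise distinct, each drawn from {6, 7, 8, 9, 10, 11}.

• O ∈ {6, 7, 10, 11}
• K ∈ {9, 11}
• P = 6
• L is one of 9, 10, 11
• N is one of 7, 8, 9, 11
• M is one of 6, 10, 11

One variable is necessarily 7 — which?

O

P has just one choice, so P = 6. Strike 6 from M, O.
The 5 still-open variables together cover exactly {7, 8, 9, 10, 11} — 5 values for 5 variables — and 8 appears only in N's list, so N = 8.
Among the 4 still-open variables, 7 fits only O (and all 4 values in {7, 9, 10, 11} must be used), so O = 7.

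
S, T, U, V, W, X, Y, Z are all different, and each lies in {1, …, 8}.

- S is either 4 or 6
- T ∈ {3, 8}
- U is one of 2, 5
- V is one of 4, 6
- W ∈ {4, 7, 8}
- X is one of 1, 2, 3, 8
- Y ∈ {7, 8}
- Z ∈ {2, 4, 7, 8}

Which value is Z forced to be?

The 8 variables together cover exactly {1, 2, 3, 4, 5, 6, 7, 8} — 8 values for 8 variables — and 1 appears only in X's list, so X = 1.
The 7 still-open variables together cover exactly {2, 3, 4, 5, 6, 7, 8} — 7 values for 7 variables — and 3 appears only in T's list, so T = 3.
The 6 still-open variables draw from only 6 values {2, 4, 5, 6, 7, 8}, so each is used; only U can be 5, hence U = 5.
Among the 5 still-open variables, 2 fits only Z (and all 5 values in {2, 4, 6, 7, 8} must be used), so Z = 2.

2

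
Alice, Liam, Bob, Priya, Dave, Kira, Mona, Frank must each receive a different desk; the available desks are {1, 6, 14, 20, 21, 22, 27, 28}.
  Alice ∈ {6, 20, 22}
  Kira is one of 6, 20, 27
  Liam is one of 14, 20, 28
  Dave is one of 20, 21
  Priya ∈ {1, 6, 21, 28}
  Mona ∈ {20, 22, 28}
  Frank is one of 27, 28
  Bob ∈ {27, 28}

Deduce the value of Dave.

The 8 variables together cover exactly {1, 6, 14, 20, 21, 22, 27, 28} — 8 values for 8 variables — and 1 appears only in Priya's list, so Priya = 1.
Among the 7 still-open variables, 14 fits only Liam (and all 7 values in {6, 14, 20, 21, 22, 27, 28} must be used), so Liam = 14.
The 6 still-open variables together cover exactly {6, 20, 21, 22, 27, 28} — 6 values for 6 variables — and 21 appears only in Dave's list, so Dave = 21.

21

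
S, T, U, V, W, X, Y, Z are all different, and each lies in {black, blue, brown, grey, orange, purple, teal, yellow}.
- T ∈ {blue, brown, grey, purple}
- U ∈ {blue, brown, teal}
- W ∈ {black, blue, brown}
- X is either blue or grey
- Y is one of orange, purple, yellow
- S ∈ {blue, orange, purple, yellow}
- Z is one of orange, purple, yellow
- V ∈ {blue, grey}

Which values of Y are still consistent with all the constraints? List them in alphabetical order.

The 8 variables draw from only 8 values {black, blue, brown, grey, orange, purple, teal, yellow}, so each is used; only W can be black, hence W = black.
The 7 still-open variables together cover exactly {blue, brown, grey, orange, purple, teal, yellow} — 7 values for 7 variables — and teal appears only in U's list, so U = teal.
The 6 still-open variables draw from only 6 values {blue, brown, grey, orange, purple, yellow}, so each is used; only T can be brown, hence T = brown.
V and X between them cover only {blue, grey} — a naked pair. Remove those values from S.
No further eliminations apply; Y can still be any of orange, purple, yellow.

orange, purple, yellow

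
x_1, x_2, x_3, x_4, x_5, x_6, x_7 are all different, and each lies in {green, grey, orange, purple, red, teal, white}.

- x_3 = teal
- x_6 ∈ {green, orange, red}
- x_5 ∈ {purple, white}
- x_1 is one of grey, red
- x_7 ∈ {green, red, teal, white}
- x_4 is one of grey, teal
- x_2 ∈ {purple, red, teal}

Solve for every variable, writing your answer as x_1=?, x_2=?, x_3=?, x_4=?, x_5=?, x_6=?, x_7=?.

x_3's domain is down to {teal}, so x_3 = teal. Eliminate teal elsewhere: x_2, x_4, x_7.
That leaves x_4 = grey. So x_1 can't be grey.
That leaves x_1 = red. So x_2, x_6, x_7 can't be red.
x_2's domain is down to {purple}, so x_2 = purple. Strike purple from x_5.
x_5 has just one choice, so x_5 = white. So x_7 can't be white.
x_7's domain is down to {green}, so x_7 = green. Strike green from x_6.
x_6's domain is down to {orange}, so x_6 = orange.

x_1=red, x_2=purple, x_3=teal, x_4=grey, x_5=white, x_6=orange, x_7=green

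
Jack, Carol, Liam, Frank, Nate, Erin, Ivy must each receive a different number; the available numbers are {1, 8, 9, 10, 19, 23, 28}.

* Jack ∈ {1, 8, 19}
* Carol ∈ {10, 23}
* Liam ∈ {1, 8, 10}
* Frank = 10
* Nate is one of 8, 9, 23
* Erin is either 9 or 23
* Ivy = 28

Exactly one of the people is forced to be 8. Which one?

Nate

Frank must be 10 (only option left). Strike 10 from Carol, Liam.
Ivy must be 28 (only option left).
That leaves Carol = 23. Strike 23 from Nate, Erin.
Erin's domain is down to {9}, so Erin = 9. So Nate can't be 9.
So 8 goes to Nate.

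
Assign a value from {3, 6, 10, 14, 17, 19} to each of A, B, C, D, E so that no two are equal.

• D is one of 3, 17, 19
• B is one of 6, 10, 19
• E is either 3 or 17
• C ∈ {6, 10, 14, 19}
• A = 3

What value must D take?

19

A has just one choice, so A = 3. So D, E can't be 3.
E's domain is down to {17}, so E = 17. Eliminate 17 elsewhere: D.
So D = 19.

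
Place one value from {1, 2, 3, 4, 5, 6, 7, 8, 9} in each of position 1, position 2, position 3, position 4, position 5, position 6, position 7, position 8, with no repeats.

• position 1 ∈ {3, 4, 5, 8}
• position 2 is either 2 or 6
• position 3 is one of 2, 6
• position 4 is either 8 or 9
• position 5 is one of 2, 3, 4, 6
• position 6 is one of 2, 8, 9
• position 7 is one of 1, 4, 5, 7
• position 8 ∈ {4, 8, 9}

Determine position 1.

position 2 and position 3 between them cover only {2, 6} — a naked pair. Remove those values from position 5, position 6.
The 2 variables position 4 and position 6 are confined to {8, 9}, which locks those values in; drop them from position 1, position 8.
position 8 has just one choice, so position 8 = 4. Remove 4 from position 1, position 5, position 7.
That leaves position 5 = 3. Eliminate 3 elsewhere: position 1.
So position 1 = 5.

5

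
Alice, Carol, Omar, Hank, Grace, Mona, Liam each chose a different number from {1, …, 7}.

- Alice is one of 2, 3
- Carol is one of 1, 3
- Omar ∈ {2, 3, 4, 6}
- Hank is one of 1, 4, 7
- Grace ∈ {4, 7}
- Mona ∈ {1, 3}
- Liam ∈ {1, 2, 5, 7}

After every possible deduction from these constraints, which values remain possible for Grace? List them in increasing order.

4, 7

Among the 7 variables, 5 fits only Liam (and all 7 values in {1, 2, 3, 4, 5, 6, 7} must be used), so Liam = 5.
The 6 still-open variables draw from only 6 values {1, 2, 3, 4, 6, 7}, so each is used; only Omar can be 6, hence Omar = 6.
The 5 still-open variables draw from only 5 values {1, 2, 3, 4, 7}, so each is used; only Alice can be 2, hence Alice = 2.
The 2 variables Carol and Mona are confined to {1, 3}, which locks those values in; drop them from Hank.
No further eliminations apply; Grace can still be any of 4, 7.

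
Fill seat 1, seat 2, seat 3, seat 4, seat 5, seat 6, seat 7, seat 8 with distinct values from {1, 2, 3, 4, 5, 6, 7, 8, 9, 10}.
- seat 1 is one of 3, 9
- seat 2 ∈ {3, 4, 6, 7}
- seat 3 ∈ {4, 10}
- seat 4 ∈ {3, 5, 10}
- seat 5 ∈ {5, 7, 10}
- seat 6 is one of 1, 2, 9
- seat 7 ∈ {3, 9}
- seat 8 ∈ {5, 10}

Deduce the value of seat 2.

6

seat 1 and seat 7 between them cover only {3, 9} — a naked pair. Remove those values from seat 2, seat 4, seat 6.
seat 4 and seat 8 between them cover only {5, 10} — a naked pair. Remove those values from seat 3, seat 5.
That leaves seat 3 = 4. Strike 4 from seat 2.
seat 5 must be 7 (only option left). Eliminate 7 elsewhere: seat 2.
So seat 2 = 6.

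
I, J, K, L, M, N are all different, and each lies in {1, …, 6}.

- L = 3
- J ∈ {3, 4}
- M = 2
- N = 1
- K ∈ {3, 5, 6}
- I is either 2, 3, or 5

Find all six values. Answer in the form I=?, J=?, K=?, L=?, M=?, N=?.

I=5, J=4, K=6, L=3, M=2, N=1

L's domain is down to {3}, so L = 3. Strike 3 from I, J, K.
M's domain is down to {2}, so M = 2. Remove 2 from I.
N has just one choice, so N = 1.
I must be 5 (only option left). So K can't be 5.
J must be 4 (only option left).
K has just one choice, so K = 6.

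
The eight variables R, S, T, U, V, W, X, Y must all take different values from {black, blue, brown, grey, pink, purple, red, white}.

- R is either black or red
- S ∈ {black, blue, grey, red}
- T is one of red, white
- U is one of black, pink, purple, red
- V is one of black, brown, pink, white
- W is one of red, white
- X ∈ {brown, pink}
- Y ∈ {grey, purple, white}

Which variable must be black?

The 8 variables draw from only 8 values {black, blue, brown, grey, pink, purple, red, white}, so each is used; only S can be blue, hence S = blue.
The 7 still-open variables together cover exactly {black, brown, grey, pink, purple, red, white} — 7 values for 7 variables — and grey appears only in Y's list, so Y = grey.
Among the 6 still-open variables, purple fits only U (and all 6 values in {black, brown, pink, purple, red, white} must be used), so U = purple.
T and W between them cover only {red, white} — a naked pair. Remove those values from R, V.
So black goes to R.

R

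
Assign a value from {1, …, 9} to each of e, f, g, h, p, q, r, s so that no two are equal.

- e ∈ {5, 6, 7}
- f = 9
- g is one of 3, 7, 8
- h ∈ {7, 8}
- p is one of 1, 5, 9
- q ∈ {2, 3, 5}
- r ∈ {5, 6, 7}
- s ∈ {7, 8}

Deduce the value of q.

f's domain is down to {9}, so f = 9. Eliminate 9 elsewhere: p.
Among the 7 still-open variables, 1 fits only p (and all 7 values in {1, 2, 3, 5, 6, 7, 8} must be used), so p = 1.
Among the 6 still-open variables, 2 fits only q (and all 6 values in {2, 3, 5, 6, 7, 8} must be used), so q = 2.

2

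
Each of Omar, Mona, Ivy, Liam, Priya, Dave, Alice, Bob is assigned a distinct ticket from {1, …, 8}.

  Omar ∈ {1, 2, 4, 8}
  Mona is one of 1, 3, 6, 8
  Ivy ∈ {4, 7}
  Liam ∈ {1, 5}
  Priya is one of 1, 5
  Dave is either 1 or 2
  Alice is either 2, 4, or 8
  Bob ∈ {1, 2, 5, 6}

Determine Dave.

2

The 8 variables draw from only 8 values {1, 2, 3, 4, 5, 6, 7, 8}, so each is used; only Mona can be 3, hence Mona = 3.
The 7 still-open variables draw from only 7 values {1, 2, 4, 5, 6, 7, 8}, so each is used; only Bob can be 6, hence Bob = 6.
The 6 still-open variables together cover exactly {1, 2, 4, 5, 7, 8} — 6 values for 6 variables — and 7 appears only in Ivy's list, so Ivy = 7.
The 2 variables Liam and Priya are confined to {1, 5}, which locks those values in; drop them from Omar, Dave.
So Dave = 2.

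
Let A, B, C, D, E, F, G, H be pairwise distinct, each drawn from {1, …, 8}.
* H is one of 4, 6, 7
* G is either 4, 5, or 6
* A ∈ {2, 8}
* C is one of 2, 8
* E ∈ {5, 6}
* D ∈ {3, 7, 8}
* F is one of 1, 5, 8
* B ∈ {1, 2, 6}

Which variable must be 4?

G

Among the 8 variables, 3 fits only D (and all 8 values in {1, 2, 3, 4, 5, 6, 7, 8} must be used), so D = 3.
The 7 still-open variables draw from only 7 values {1, 2, 4, 5, 6, 7, 8}, so each is used; only H can be 7, hence H = 7.
Among the 6 still-open variables, 4 fits only G (and all 6 values in {1, 2, 4, 5, 6, 8} must be used), so G = 4.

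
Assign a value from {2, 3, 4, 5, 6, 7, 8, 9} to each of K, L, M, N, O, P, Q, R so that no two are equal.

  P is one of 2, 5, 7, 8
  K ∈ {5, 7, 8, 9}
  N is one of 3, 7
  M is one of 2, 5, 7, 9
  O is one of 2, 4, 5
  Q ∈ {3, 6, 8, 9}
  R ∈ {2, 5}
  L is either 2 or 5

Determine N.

The 8 variables together cover exactly {2, 3, 4, 5, 6, 7, 8, 9} — 8 values for 8 variables — and 4 appears only in O's list, so O = 4.
Among the 7 still-open variables, 6 fits only Q (and all 7 values in {2, 3, 5, 6, 7, 8, 9} must be used), so Q = 6.
The 6 still-open variables together cover exactly {2, 3, 5, 7, 8, 9} — 6 values for 6 variables — and 3 appears only in N's list, so N = 3.

3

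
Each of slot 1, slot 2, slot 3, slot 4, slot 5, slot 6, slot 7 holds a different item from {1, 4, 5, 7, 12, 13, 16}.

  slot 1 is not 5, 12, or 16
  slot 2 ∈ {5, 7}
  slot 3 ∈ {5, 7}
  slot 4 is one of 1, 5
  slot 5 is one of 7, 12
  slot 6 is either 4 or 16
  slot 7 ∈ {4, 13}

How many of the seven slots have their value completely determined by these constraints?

Among the 7 variables, 12 fits only slot 5 (and all 7 values in {1, 4, 5, 7, 12, 13, 16} must be used), so slot 5 = 12.
The 6 still-open variables together cover exactly {1, 4, 5, 7, 13, 16} — 6 values for 6 variables — and 16 appears only in slot 6's list, so slot 6 = 16.
slot 2 and slot 3 share exactly the 2 values {5, 7}; by pigeonhole those values go to them, so strike 5, 7 from slot 1, slot 4.
That leaves slot 4 = 1. So slot 1 can't be 1.
Determined: slot 4=1, slot 5=12, slot 6=16. The other slots each still have more than one consistent value. That makes 3.

3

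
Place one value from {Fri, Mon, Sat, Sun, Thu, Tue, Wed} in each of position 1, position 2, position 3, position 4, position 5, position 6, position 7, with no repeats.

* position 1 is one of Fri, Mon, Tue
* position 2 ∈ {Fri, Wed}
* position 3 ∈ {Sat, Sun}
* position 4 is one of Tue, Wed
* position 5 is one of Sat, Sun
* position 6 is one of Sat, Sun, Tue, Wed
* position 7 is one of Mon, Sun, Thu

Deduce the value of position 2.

Among the 7 variables, Thu fits only position 7 (and all 7 values in {Fri, Mon, Sat, Sun, Thu, Tue, Wed} must be used), so position 7 = Thu.
The 6 still-open variables together cover exactly {Fri, Mon, Sat, Sun, Tue, Wed} — 6 values for 6 variables — and Mon appears only in position 1's list, so position 1 = Mon.
The 5 still-open variables draw from only 5 values {Fri, Sat, Sun, Tue, Wed}, so each is used; only position 2 can be Fri, hence position 2 = Fri.

Fri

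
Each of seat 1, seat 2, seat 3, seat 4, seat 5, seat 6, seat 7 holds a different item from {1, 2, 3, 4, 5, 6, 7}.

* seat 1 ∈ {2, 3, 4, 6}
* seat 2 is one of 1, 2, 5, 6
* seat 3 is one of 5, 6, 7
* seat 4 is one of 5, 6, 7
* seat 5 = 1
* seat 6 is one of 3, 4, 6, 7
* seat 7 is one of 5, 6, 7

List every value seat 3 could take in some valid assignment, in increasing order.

5, 6, 7

seat 5's domain is down to {1}, so seat 5 = 1. Remove 1 from seat 2.
seat 3, seat 4, seat 7 share exactly the 3 values {5, 6, 7}; by pigeonhole those values go to them, so strike 5, 6, 7 from seat 1, seat 2, seat 6.
seat 2 has just one choice, so seat 2 = 2. Strike 2 from seat 1.
No further eliminations apply; seat 3 can still be any of 5, 6, 7.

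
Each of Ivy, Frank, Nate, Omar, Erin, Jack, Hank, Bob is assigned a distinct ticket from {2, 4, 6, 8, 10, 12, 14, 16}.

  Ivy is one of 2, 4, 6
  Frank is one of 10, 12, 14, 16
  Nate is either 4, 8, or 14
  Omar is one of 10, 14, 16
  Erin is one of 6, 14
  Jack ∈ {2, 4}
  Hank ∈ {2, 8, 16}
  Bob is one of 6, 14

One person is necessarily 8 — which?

Nate

Among the 8 variables, 12 fits only Frank (and all 8 values in {2, 4, 6, 8, 10, 12, 14, 16} must be used), so Frank = 12.
The 7 still-open variables draw from only 7 values {2, 4, 6, 8, 10, 14, 16}, so each is used; only Omar can be 10, hence Omar = 10.
The 6 still-open variables draw from only 6 values {2, 4, 6, 8, 14, 16}, so each is used; only Hank can be 16, hence Hank = 16.
The 5 still-open variables draw from only 5 values {2, 4, 6, 8, 14}, so each is used; only Nate can be 8, hence Nate = 8.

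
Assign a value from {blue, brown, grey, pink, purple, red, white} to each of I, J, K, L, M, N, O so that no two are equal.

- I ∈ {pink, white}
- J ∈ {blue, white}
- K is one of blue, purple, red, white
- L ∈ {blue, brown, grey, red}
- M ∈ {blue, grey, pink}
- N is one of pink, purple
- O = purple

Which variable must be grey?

O has just one choice, so O = purple. Remove purple from K, N.
N's domain is down to {pink}, so N = pink. So I, M can't be pink.
I's domain is down to {white}, so I = white. So J, K can't be white.
J must be blue (only option left). Eliminate blue elsewhere: K, L, M.
So grey goes to M.

M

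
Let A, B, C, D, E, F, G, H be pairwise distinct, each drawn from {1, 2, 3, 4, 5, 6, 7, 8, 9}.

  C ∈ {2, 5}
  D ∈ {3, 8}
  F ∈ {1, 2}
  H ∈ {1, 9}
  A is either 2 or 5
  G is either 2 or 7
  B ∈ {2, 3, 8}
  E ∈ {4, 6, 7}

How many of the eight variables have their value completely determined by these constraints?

3

The 2 variables A and C are confined to {2, 5}, which locks those values in; drop them from B, F, G.
That leaves F = 1. Eliminate 1 elsewhere: H.
G must be 7 (only option left). Remove 7 from E.
H has just one choice, so H = 9.
Determined: F=1, G=7, H=9. The other variables each still have more than one consistent value. That makes 3.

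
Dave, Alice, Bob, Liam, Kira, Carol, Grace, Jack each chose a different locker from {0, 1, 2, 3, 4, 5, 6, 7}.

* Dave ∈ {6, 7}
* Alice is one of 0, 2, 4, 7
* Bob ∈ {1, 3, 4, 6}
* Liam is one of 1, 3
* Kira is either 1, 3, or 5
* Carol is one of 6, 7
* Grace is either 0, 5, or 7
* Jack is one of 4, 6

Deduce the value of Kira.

The 8 variables draw from only 8 values {0, 1, 2, 3, 4, 5, 6, 7}, so each is used; only Alice can be 2, hence Alice = 2.
The 7 still-open variables draw from only 7 values {0, 1, 3, 4, 5, 6, 7}, so each is used; only Grace can be 0, hence Grace = 0.
The 6 still-open variables draw from only 6 values {1, 3, 4, 5, 6, 7}, so each is used; only Kira can be 5, hence Kira = 5.

5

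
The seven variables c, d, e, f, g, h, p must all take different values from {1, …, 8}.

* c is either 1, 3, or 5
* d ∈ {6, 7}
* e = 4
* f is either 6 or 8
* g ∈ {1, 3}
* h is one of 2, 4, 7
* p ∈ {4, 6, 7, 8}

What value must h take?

2

e must be 4 (only option left). So h, p can't be 4.
d, f, p share exactly the 3 values {6, 7, 8}; by pigeonhole those values go to them, so strike 6, 7, 8 from h.
So h = 2.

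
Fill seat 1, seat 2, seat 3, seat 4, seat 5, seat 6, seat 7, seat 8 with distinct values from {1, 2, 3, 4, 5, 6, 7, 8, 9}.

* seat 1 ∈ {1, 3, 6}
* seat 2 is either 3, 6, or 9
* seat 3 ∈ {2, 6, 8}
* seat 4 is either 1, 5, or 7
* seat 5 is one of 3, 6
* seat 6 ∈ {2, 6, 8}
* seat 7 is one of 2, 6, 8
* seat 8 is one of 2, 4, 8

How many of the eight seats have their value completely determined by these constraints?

4

The 3 variables seat 3, seat 6, seat 7 are confined to {2, 6, 8}, which locks those values in; drop them from seat 1, seat 2, seat 5, seat 8.
seat 5 must be 3 (only option left). So seat 1, seat 2 can't be 3.
seat 8 must be 4 (only option left).
seat 1's domain is down to {1}, so seat 1 = 1. So seat 4 can't be 1.
That leaves seat 2 = 9.
Determined: seat 1=1, seat 2=9, seat 5=3, seat 8=4. The other seats each still have more than one consistent value. That makes 4.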